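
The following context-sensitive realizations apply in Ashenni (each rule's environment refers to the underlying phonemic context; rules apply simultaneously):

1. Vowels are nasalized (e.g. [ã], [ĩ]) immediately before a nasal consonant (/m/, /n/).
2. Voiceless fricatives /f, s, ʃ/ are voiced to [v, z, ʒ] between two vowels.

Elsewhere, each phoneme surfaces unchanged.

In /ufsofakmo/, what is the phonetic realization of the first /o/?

/o/ (between /s/ and /f/): rule 1 targets it, but not before a nasal consonant → unchanged [o].

[o]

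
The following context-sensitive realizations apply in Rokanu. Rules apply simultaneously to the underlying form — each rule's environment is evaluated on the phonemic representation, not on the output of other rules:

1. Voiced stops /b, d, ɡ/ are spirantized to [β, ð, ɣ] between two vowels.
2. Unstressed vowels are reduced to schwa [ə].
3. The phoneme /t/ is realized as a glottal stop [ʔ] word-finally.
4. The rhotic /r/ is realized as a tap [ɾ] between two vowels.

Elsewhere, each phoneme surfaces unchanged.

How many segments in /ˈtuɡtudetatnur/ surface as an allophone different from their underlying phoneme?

Segments that undergo a rule: /u/ → [ə] (rule 2); /d/ → [ð] (rule 1); /e/ → [ə] (rule 2); /a/ → [ə] (rule 2); /u/ → [ə] (rule 2).
All other segments surface unchanged.

5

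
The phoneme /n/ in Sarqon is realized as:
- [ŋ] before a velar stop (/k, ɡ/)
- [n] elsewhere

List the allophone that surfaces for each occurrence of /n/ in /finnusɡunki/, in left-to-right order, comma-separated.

[n], [n], [ŋ]

Occurrence 1 (position 3): no conditioning environment matches → elsewhere allophone [n].
Occurrence 2 (position 4): no conditioning environment matches → elsewhere allophone [n].
Occurrence 3 (position 9): before a velar stop → [ŋ].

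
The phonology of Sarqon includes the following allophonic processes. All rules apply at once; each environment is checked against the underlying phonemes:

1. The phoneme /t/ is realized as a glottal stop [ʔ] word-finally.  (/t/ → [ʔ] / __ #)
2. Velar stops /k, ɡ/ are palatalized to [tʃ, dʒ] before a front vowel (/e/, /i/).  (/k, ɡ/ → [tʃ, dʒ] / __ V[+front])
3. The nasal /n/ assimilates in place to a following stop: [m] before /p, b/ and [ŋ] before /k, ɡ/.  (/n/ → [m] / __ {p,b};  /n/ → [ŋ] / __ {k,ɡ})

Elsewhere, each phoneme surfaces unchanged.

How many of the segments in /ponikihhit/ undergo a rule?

2

Segments that undergo a rule: /k/ → [tʃ] (rule 2); /t/ → [ʔ] (rule 1).
All other segments surface unchanged.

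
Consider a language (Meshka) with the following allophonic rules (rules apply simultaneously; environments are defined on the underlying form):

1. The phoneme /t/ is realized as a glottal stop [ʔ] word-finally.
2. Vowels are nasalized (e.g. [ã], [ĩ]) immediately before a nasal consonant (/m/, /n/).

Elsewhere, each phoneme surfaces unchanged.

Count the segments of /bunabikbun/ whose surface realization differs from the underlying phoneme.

2

Segments that undergo a rule: /u/ → [ũ] (rule 2); /u/ → [ũ] (rule 2).
All other segments surface unchanged.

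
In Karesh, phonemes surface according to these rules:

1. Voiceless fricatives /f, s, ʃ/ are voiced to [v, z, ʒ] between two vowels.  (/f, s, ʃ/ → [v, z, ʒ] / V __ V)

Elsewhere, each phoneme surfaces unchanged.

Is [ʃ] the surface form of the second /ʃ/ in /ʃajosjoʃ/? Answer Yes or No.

/ʃ/ (word-final): rule 1 targets it, but not between two vowels → unchanged [ʃ].
The actual realization is [ʃ], which matches [ʃ].

Yes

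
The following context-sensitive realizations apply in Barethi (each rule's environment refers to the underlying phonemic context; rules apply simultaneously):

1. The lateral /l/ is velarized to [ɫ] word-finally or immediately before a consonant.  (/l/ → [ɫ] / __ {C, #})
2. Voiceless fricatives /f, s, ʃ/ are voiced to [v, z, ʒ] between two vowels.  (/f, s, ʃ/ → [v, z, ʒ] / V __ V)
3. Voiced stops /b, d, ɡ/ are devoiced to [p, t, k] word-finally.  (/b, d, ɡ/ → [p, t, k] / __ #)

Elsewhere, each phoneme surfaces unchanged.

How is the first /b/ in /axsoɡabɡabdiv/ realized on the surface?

/b/ (between /a/ and /ɡ/) is in the target of rule 3 but the environment (word-finally) is not met → [b].

[b]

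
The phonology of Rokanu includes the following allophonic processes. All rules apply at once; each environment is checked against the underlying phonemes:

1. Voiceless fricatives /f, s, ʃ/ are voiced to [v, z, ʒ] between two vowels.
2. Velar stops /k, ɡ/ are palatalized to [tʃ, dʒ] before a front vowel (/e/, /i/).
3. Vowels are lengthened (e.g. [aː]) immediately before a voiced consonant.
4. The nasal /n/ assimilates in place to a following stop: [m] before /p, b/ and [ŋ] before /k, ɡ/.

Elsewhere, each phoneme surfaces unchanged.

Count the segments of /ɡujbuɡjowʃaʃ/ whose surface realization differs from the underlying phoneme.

3

Segments that undergo a rule: /u/ → [uː] (rule 3); /u/ → [uː] (rule 3); /o/ → [oː] (rule 3).
All other segments surface unchanged.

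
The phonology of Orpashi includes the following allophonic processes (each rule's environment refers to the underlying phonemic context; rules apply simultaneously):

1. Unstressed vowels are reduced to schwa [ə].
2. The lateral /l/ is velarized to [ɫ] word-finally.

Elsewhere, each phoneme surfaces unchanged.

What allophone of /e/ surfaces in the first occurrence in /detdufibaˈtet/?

/e/ (between /d/ and /t/): in an unstressed syllable, so rule 1 applies → [ə].

[ə]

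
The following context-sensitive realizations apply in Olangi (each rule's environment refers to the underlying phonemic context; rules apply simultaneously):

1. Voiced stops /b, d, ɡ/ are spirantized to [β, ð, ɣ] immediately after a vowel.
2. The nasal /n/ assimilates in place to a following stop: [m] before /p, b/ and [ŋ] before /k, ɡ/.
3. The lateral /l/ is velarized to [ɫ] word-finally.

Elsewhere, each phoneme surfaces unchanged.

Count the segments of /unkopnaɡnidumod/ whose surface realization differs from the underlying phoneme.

4

Segments that undergo a rule: /n/ → [ŋ] (rule 2); /ɡ/ → [ɣ] (rule 1); /d/ → [ð] (rule 1); /d/ → [ð] (rule 1).
All other segments surface unchanged.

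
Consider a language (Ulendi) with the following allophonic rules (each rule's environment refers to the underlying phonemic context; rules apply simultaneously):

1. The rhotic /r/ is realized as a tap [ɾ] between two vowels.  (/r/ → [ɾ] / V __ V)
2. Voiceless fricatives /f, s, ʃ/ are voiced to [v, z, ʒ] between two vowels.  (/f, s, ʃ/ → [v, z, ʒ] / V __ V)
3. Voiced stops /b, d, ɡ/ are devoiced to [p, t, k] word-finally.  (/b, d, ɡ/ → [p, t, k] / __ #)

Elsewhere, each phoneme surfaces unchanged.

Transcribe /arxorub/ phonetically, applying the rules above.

[arxoɾup]

/a/ (word-initial): no rule targets it → [a].
/r/ (between /a/ and /x/) is in the target of rule 1 but the environment (between two vowels) is not met → [r].
/x/ stays [x].
/o/ (between /x/ and /r/): no rule targets it → [o].
/r/ meets the environment for rule 1 (between two vowels) → [ɾ].
/u/ (between /r/ and /b/): no rule targets it → [u].
/b/ (word-final): word-finally, so rule 3 applies → [p].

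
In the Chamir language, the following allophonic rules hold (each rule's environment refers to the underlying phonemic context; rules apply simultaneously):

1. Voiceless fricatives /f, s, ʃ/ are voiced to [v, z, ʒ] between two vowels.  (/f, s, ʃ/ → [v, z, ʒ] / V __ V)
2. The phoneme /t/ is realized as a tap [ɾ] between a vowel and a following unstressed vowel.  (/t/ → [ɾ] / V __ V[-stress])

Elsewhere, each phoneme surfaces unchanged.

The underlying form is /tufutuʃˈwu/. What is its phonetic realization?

[tuvuɾuʃˈwu]

/t/ — word-initial; rule 2 does not apply here → [t].
/u/ (between /t/ and /f/): no rule targets it → [u].
/f/ (between /u/ and /u/): between two vowels, so rule 1 applies → [v].
/u/ (between /f/ and /t/): no rule targets it → [u].
/t/ meets the environment for rule 2 (between a vowel and a following unstressed vowel) → [ɾ].
/u/ (between /t/ and /ʃ/) is unaffected → [u].
/ʃ/ — between /u/ and /w/; rule 1 does not apply here → [ʃ].
/w/ stays [w].
/u/ (word-final): no rule targets it → [u].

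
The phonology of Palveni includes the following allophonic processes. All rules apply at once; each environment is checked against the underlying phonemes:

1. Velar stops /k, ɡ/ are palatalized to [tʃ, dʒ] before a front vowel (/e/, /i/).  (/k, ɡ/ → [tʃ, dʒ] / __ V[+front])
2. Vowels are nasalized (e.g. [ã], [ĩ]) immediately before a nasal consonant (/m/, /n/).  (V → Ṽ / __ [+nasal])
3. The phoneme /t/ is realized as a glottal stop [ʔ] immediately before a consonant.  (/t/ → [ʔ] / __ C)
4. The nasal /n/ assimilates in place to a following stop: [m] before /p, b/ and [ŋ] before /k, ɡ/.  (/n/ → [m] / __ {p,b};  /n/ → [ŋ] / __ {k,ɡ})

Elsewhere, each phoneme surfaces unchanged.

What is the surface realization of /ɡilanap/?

/ɡ/ (word-initial): before a front vowel, so rule 1 applies → [dʒ].
/i/ — between /ɡ/ and /l/; rule 2 does not apply here → [i].
/l/ (between /i/ and /a/): no rule targets it → [l].
/a/ (between /l/ and /n/): before a nasal consonant, so rule 2 applies → [ã].
/n/ (between /a/ and /a/): rule 4 targets it, but not before a labial or velar stop → unchanged [n].
/a/ (between /n/ and /p/) is in the target of rule 2 but the environment (before a nasal consonant) is not met → [a].
/p/ stays [p].

[dʒilãnap]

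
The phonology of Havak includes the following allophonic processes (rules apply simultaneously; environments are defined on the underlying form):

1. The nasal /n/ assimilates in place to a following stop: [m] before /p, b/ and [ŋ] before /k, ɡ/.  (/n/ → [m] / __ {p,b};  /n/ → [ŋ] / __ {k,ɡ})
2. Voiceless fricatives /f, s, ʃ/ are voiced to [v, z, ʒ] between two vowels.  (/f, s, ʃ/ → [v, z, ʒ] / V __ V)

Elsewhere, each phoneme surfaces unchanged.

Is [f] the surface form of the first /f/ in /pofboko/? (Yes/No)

/f/ — between /o/ and /b/; rule 2 does not apply here → [f].
The actual realization is [f], which matches [f].

Yes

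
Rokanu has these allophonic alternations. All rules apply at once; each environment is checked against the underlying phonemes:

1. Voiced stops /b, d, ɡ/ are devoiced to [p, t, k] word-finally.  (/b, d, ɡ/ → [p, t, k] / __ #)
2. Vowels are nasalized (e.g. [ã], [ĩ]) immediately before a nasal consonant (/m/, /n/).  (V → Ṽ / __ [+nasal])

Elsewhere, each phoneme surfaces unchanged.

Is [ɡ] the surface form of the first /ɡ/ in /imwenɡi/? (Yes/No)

/ɡ/ (between /n/ and /i/) is in the target of rule 1 but the environment (word-finally) is not met → [ɡ].
The actual realization is [ɡ], which matches [ɡ].

Yes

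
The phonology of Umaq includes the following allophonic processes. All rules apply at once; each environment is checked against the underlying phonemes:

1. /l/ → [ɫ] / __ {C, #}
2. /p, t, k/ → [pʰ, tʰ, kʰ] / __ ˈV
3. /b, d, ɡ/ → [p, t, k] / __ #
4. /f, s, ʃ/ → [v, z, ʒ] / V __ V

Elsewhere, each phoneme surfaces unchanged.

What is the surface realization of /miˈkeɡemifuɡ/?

[miˈkʰeɡemivuk]

/m/ — not in any rule's target class → [m].
/i/ (between /m/ and /k/): no rule targets it → [i].
/k/ — between /i/ and /e/, immediately before a stressed vowel — surfaces as [kʰ] (rule 2).
/e/ — not in any rule's target class → [e].
/ɡ/ (between /e/ and /e/) is in the target of rule 3 but the environment (word-finally) is not met → [ɡ].
/e/ — not in any rule's target class → [e].
/m/ — not in any rule's target class → [m].
/i/ stays [i].
Rule 4 applies to /f/ (between /i/ and /u/: between two vowels) → [v].
/u/ (between /f/ and /ɡ/): no rule targets it → [u].
/ɡ/ meets the environment for rule 3 (word-finally) → [k].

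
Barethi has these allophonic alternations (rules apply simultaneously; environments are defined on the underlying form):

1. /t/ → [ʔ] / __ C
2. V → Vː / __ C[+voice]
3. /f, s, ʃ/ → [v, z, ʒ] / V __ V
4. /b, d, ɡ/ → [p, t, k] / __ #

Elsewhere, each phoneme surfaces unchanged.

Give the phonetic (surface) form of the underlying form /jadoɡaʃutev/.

[jaːdoːɡaʒuteːv]

/j/ (word-initial): no rule targets it → [j].
/a/ (between /j/ and /d/): before a voiced consonant, so rule 2 applies → [aː].
/d/ (between /a/ and /o/) fails the environment for rule 4, so it stays [d].
/o/ (between /d/ and /ɡ/): before a voiced consonant, so rule 2 applies → [oː].
/ɡ/ (between /o/ and /a/) is in the target of rule 4 but the environment (word-finally) is not met → [ɡ].
/a/ (between /ɡ/ and /ʃ/) fails the environment for rule 2, so it stays [a].
Rule 3 applies to /ʃ/ (between /a/ and /u/: between two vowels) → [ʒ].
/u/ — between /ʃ/ and /t/; rule 2 does not apply here → [u].
/t/ — between /u/ and /e/; rule 1 does not apply here → [t].
/e/ — between /t/ and /v/, before a voiced consonant — surfaces as [eː] (rule 2).
/v/ — not in any rule's target class → [v].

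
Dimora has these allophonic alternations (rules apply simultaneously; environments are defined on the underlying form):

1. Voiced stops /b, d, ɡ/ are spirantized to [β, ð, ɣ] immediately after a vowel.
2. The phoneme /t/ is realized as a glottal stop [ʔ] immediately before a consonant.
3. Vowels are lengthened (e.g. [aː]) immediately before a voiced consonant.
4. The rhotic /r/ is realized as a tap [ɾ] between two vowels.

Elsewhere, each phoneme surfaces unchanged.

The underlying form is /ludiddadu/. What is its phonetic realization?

/u/ meets the environment for rule 3 (before a voiced consonant) → [uː].
Rule 1 applies to /d/ (between /u/ and /i/: immediately after a vowel) → [ð].
/i/ — between /d/ and /d/, before a voiced consonant — surfaces as [iː] (rule 3).
/d/ (between /i/ and /d/) occurs immediately after a vowel → [ð] by rule 1.
/d/ (between /d/ and /a/) is in the target of rule 1 but the environment (immediately after a vowel) is not met → [d].
Rule 3 applies to /a/ (between /d/ and /d/: before a voiced consonant) → [aː].
/d/ meets the environment for rule 1 (immediately after a vowel) → [ð].
/u/ (word-final): rule 3 targets it, but not before a voiced consonant → unchanged [u].

[luːðiːðdaːðu]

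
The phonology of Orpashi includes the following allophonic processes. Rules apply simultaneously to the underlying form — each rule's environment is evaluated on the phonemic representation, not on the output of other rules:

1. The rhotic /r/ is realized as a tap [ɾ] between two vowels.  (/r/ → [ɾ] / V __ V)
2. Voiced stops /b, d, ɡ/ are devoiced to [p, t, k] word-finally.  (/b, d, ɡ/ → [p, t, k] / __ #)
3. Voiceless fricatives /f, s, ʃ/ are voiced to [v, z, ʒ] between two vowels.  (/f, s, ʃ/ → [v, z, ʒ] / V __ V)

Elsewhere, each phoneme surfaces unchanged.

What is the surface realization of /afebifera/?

[avebiveɾa]

/f/ (between /a/ and /e/): between two vowels, so rule 3 applies → [v].
/b/ (between /e/ and /i/) fails the environment for rule 2, so it stays [b].
/f/ — between /i/ and /e/, between two vowels — surfaces as [v] (rule 3).
/r/ — between /e/ and /a/, between two vowels — surfaces as [ɾ] (rule 1).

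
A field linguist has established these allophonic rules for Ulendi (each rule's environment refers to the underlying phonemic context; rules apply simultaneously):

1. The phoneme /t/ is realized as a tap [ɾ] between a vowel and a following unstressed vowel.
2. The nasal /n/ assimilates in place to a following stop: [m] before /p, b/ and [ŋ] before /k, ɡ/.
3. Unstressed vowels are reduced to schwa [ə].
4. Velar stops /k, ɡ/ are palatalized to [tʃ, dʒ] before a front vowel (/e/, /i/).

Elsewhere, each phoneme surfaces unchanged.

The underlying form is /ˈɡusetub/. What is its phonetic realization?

/ɡ/ (word-initial) fails the environment for rule 4, so it stays [ɡ].
/u/ (between /ɡ/ and /s/) fails the environment for rule 3, so it stays [u].
/s/ — not in any rule's target class → [s].
/e/ meets the environment for rule 3 (in an unstressed syllable) → [ə].
/t/ meets the environment for rule 1 (between a vowel and a following unstressed vowel) → [ɾ].
/u/ meets the environment for rule 3 (in an unstressed syllable) → [ə].
/b/ stays [b].

[ˈɡusəɾəb]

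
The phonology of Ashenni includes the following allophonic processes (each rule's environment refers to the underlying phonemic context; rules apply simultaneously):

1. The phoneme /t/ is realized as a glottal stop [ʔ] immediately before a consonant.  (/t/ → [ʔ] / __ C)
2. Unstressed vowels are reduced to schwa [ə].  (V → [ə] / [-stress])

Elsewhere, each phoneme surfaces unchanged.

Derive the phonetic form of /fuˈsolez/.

[fəˈsoləz]

/f/ (word-initial) is unaffected → [f].
/u/ (between /f/ and /s/) occurs in an unstressed syllable → [ə] by rule 2.
/s/ (between /u/ and /o/): no rule targets it → [s].
/o/ — between /s/ and /l/; rule 2 does not apply here → [o].
/l/ (between /o/ and /e/): no rule targets it → [l].
Rule 2 applies to /e/ (between /l/ and /z/: in an unstressed syllable) → [ə].
/z/ stays [z].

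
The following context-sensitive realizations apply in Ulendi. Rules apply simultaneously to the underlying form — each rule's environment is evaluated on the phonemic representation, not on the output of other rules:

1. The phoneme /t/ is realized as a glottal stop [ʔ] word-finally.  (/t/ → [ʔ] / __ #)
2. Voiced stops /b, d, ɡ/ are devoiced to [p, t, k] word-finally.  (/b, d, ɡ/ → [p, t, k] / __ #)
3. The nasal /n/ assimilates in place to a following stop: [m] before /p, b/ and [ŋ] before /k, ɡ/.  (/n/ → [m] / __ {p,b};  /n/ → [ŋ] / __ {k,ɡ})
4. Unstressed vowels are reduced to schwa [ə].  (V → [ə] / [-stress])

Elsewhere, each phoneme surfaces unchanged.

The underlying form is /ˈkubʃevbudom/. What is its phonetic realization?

[ˈkubʃəvbədəm]

/u/ — between /k/ and /b/; rule 4 does not apply here → [u].
/b/ (between /u/ and /ʃ/) is in the target of rule 2 but the environment (word-finally) is not met → [b].
/e/ (between /ʃ/ and /v/): in an unstressed syllable, so rule 4 applies → [ə].
/b/ (between /v/ and /u/) is in the target of rule 2 but the environment (word-finally) is not met → [b].
/u/ (between /b/ and /d/): in an unstressed syllable, so rule 4 applies → [ə].
/d/ (between /u/ and /o/) fails the environment for rule 2, so it stays [d].
/o/ — between /d/ and /m/, in an unstressed syllable — surfaces as [ə] (rule 4).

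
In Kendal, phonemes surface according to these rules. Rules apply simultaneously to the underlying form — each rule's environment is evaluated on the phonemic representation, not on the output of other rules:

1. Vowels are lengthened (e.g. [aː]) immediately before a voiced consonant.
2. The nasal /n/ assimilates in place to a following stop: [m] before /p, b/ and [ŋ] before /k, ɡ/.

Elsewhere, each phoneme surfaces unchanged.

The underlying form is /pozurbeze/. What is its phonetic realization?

/p/ (word-initial): no rule targets it → [p].
/o/ (between /p/ and /z/) occurs before a voiced consonant → [oː] by rule 1.
/z/ stays [z].
/u/ (between /z/ and /r/) occurs before a voiced consonant → [uː] by rule 1.
/r/ (between /u/ and /b/) is unaffected → [r].
/b/ (between /r/ and /e/): no rule targets it → [b].
/e/ (between /b/ and /z/) occurs before a voiced consonant → [eː] by rule 1.
/z/ stays [z].
/e/ — word-final; rule 1 does not apply here → [e].

[poːzuːrbeːze]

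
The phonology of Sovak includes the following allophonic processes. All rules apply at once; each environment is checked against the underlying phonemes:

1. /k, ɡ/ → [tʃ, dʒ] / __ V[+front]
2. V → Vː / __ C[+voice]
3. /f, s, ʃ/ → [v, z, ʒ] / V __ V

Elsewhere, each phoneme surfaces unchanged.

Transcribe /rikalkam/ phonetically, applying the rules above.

[rikaːlkaːm]

/r/ (word-initial) is unaffected → [r].
/i/ (between /r/ and /k/) fails the environment for rule 2, so it stays [i].
/k/ (between /i/ and /a/): rule 1 targets it, but not before a front vowel → unchanged [k].
/a/ (between /k/ and /l/): before a voiced consonant, so rule 2 applies → [aː].
/l/ — not in any rule's target class → [l].
/k/ (between /l/ and /a/): rule 1 targets it, but not before a front vowel → unchanged [k].
/a/ (between /k/ and /m/) occurs before a voiced consonant → [aː] by rule 2.
/m/ — not in any rule's target class → [m].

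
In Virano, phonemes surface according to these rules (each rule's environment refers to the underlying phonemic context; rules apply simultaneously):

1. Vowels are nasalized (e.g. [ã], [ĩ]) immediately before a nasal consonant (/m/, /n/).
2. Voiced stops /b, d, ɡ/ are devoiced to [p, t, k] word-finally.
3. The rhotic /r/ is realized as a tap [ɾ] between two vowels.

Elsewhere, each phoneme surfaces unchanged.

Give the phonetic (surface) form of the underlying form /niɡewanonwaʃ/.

[niɡewãnõnwaʃ]

/n/ stays [n].
/i/ (between /n/ and /ɡ/) fails the environment for rule 1, so it stays [i].
/ɡ/ — between /i/ and /e/; rule 2 does not apply here → [ɡ].
/e/ (between /ɡ/ and /w/) fails the environment for rule 1, so it stays [e].
/w/ (between /e/ and /a/): no rule targets it → [w].
/a/ (between /w/ and /n/): before a nasal consonant, so rule 1 applies → [ã].
/n/ stays [n].
/o/ (between /n/ and /n/) occurs before a nasal consonant → [õ] by rule 1.
/n/ (between /o/ and /w/): no rule targets it → [n].
/w/ stays [w].
/a/ — between /w/ and /ʃ/; rule 1 does not apply here → [a].
/ʃ/ (word-final) is unaffected → [ʃ].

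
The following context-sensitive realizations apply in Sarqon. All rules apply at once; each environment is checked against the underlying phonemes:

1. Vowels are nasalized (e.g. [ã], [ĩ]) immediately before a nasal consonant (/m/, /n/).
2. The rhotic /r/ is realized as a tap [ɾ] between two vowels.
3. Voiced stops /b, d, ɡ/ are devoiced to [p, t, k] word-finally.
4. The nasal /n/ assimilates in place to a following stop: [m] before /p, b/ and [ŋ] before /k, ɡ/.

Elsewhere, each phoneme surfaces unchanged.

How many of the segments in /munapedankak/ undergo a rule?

3

Segments that undergo a rule: /u/ → [ũ] (rule 1); /a/ → [ã] (rule 1); /n/ → [ŋ] (rule 4).
All other segments surface unchanged.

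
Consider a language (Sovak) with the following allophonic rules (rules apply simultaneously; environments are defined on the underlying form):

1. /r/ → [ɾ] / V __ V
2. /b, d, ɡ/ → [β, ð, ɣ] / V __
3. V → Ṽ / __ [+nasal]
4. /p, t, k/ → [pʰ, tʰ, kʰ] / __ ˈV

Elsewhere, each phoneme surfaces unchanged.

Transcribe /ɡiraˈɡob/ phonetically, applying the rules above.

/ɡ/ (word-initial): rule 2 targets it, but not immediately after a vowel → unchanged [ɡ].
/i/ (between /ɡ/ and /r/) fails the environment for rule 3, so it stays [i].
/r/ (between /i/ and /a/): between two vowels, so rule 1 applies → [ɾ].
/a/ — between /r/ and /ɡ/; rule 3 does not apply here → [a].
/ɡ/ (between /a/ and /o/): immediately after a vowel, so rule 2 applies → [ɣ].
/o/ — between /ɡ/ and /b/; rule 3 does not apply here → [o].
/b/ (word-final) occurs immediately after a vowel → [β] by rule 2.

[ɡiɾaˈɣoβ]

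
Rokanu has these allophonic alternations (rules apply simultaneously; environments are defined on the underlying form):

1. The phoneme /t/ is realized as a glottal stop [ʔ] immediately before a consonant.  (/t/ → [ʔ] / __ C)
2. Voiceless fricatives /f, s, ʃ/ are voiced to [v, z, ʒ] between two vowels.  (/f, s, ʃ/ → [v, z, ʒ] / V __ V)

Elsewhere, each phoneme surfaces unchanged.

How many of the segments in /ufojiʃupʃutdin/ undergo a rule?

Segments that undergo a rule: /f/ → [v] (rule 2); /ʃ/ → [ʒ] (rule 2); /t/ → [ʔ] (rule 1).
All other segments surface unchanged.

3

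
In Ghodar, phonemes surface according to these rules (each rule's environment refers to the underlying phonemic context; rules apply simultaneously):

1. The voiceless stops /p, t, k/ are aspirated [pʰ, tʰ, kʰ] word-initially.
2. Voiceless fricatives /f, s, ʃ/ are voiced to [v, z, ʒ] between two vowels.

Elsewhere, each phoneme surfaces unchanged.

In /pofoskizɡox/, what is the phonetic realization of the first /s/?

/s/ (between /o/ and /k/) is in the target of rule 2 but the environment (between two vowels) is not met → [s].

[s]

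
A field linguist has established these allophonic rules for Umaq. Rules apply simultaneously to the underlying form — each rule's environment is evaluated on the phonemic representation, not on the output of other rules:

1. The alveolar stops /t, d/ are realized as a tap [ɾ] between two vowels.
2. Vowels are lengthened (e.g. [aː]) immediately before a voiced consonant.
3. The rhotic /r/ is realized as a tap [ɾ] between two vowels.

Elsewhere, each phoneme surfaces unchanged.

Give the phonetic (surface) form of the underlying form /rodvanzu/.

[roːdvaːnzu]

/r/ (word-initial): rule 3 targets it, but not between two vowels → unchanged [r].
Rule 2 applies to /o/ (between /r/ and /d/: before a voiced consonant) → [oː].
/d/ — between /o/ and /v/; rule 1 does not apply here → [d].
/v/ (between /d/ and /a/): no rule targets it → [v].
/a/ (between /v/ and /n/) occurs before a voiced consonant → [aː] by rule 2.
/n/ stays [n].
/z/ — not in any rule's target class → [z].
/u/ (word-final) is in the target of rule 2 but the environment (before a voiced consonant) is not met → [u].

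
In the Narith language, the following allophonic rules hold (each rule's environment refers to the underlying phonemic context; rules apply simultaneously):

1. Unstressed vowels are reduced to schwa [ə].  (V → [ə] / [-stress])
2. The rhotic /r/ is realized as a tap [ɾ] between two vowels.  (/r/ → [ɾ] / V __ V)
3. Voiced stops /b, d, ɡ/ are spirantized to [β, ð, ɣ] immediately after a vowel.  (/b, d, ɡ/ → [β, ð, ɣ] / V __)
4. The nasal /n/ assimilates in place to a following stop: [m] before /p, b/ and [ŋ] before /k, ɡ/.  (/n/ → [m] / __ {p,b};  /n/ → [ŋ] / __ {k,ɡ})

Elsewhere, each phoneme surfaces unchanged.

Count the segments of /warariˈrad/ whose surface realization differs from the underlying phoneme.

Segments that undergo a rule: /a/ → [ə] (rule 1); /r/ → [ɾ] (rule 2); /a/ → [ə] (rule 1); /r/ → [ɾ] (rule 2); /i/ → [ə] (rule 1); /r/ → [ɾ] (rule 2); /d/ → [ð] (rule 3).
All other segments surface unchanged.

7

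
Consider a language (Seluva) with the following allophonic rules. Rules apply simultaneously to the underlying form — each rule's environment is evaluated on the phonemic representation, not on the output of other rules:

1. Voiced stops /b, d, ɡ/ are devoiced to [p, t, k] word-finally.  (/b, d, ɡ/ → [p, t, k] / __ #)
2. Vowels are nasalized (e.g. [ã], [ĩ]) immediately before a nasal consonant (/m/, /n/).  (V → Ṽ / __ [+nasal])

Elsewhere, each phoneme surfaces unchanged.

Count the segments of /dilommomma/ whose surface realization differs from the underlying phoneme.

2

Segments that undergo a rule: /o/ → [õ] (rule 2); /o/ → [õ] (rule 2).
All other segments surface unchanged.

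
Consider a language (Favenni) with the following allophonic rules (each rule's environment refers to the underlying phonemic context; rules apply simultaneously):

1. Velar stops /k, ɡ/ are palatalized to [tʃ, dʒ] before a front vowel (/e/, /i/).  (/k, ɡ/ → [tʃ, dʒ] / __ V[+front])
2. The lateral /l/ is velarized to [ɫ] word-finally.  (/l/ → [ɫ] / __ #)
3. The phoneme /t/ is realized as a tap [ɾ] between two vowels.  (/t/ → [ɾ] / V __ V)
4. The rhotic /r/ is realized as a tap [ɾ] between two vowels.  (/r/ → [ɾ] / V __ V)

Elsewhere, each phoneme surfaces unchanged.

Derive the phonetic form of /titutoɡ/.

/t/ — word-initial; rule 3 does not apply here → [t].
/i/ (between /t/ and /t/): no rule targets it → [i].
/t/ (between /i/ and /u/): between two vowels, so rule 3 applies → [ɾ].
/u/ — not in any rule's target class → [u].
/t/ (between /u/ and /o/) occurs between two vowels → [ɾ] by rule 3.
/o/ — not in any rule's target class → [o].
/ɡ/ (word-final) is in the target of rule 1 but the environment (before a front vowel) is not met → [ɡ].

[tiɾuɾoɡ]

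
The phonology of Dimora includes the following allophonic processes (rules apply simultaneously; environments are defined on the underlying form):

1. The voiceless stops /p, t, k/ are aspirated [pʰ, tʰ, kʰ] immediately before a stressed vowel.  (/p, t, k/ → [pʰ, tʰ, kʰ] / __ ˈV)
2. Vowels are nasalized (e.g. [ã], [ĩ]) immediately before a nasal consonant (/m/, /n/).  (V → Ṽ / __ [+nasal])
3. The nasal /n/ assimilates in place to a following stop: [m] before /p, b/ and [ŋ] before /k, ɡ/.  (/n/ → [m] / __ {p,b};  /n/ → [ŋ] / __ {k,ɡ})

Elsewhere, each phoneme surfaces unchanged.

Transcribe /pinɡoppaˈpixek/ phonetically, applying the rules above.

/p/ (word-initial): rule 1 targets it, but not immediately before a stressed vowel → unchanged [p].
/i/ meets the environment for rule 2 (before a nasal consonant) → [ĩ].
Rule 3 applies to /n/ (between /i/ and /ɡ/: before a labial or velar stop) → [ŋ].
/ɡ/ — not in any rule's target class → [ɡ].
/o/ (between /ɡ/ and /p/) is in the target of rule 2 but the environment (before a nasal consonant) is not met → [o].
/p/ (between /o/ and /p/) fails the environment for rule 1, so it stays [p].
/p/ (between /p/ and /a/) is in the target of rule 1 but the environment (immediately before a stressed vowel) is not met → [p].
/a/ — between /p/ and /p/; rule 2 does not apply here → [a].
/p/ (between /a/ and /i/): immediately before a stressed vowel, so rule 1 applies → [pʰ].
/i/ (between /p/ and /x/): rule 2 targets it, but not before a nasal consonant → unchanged [i].
/x/ (between /i/ and /e/): no rule targets it → [x].
/e/ (between /x/ and /k/): rule 2 targets it, but not before a nasal consonant → unchanged [e].
/k/ (word-final): rule 1 targets it, but not immediately before a stressed vowel → unchanged [k].

[pĩŋɡoppaˈpʰixek]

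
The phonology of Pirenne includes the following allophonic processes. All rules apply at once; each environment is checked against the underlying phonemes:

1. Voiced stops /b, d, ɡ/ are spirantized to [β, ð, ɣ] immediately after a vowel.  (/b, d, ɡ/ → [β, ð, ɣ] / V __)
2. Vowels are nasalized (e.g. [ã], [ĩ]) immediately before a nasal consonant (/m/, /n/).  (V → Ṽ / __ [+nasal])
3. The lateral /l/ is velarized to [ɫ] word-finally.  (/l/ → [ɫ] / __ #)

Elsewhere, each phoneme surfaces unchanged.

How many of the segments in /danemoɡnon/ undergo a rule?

Segments that undergo a rule: /a/ → [ã] (rule 2); /e/ → [ẽ] (rule 2); /ɡ/ → [ɣ] (rule 1); /o/ → [õ] (rule 2).
All other segments surface unchanged.

4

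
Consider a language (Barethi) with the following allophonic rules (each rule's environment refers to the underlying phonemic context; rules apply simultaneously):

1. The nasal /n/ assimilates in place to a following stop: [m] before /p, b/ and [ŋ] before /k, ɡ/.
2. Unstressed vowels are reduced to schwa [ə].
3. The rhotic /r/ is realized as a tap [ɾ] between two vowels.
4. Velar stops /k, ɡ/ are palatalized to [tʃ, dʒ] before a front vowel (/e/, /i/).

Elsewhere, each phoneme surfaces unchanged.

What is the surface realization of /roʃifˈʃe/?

/r/ (word-initial) is in the target of rule 3 but the environment (between two vowels) is not met → [r].
/o/ (between /r/ and /ʃ/) occurs in an unstressed syllable → [ə] by rule 2.
/i/ (between /ʃ/ and /f/) occurs in an unstressed syllable → [ə] by rule 2.
/e/ — word-final; rule 2 does not apply here → [e].

[rəʃəfˈʃe]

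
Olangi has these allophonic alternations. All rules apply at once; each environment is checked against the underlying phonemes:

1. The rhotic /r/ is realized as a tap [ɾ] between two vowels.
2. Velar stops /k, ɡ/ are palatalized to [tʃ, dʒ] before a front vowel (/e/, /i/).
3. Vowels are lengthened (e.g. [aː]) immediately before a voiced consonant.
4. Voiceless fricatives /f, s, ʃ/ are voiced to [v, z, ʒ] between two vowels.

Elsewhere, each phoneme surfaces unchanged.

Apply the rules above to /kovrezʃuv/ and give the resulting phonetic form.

/k/ (word-initial): rule 2 targets it, but not before a front vowel → unchanged [k].
/o/ (between /k/ and /v/) occurs before a voiced consonant → [oː] by rule 3.
/v/ — not in any rule's target class → [v].
/r/ (between /v/ and /e/) fails the environment for rule 1, so it stays [r].
/e/ (between /r/ and /z/): before a voiced consonant, so rule 3 applies → [eː].
/z/ (between /e/ and /ʃ/) is unaffected → [z].
/ʃ/ (between /z/ and /u/) is in the target of rule 4 but the environment (between two vowels) is not met → [ʃ].
/u/ (between /ʃ/ and /v/): before a voiced consonant, so rule 3 applies → [uː].
/v/ stays [v].

[koːvreːzʃuːv]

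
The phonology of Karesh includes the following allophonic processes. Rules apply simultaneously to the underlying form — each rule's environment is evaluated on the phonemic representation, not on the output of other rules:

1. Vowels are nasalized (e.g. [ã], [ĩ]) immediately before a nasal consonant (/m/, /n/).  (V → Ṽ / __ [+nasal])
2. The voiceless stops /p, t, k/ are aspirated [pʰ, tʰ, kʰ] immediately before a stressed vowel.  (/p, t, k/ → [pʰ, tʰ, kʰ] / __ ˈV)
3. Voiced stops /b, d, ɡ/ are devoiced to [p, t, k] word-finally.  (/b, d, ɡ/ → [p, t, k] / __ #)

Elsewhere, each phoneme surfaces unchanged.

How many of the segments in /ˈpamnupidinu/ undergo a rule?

Segments that undergo a rule: /p/ → [pʰ] (rule 2); /a/ → [ã] (rule 1); /i/ → [ĩ] (rule 1).
All other segments surface unchanged.

3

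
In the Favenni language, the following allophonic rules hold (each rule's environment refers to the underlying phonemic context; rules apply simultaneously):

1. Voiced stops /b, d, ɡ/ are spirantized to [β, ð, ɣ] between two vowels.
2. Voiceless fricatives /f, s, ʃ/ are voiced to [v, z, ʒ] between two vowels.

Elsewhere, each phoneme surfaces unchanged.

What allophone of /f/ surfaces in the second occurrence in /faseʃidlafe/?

/f/ (between /a/ and /e/) occurs between two vowels → [v] by rule 2.

[v]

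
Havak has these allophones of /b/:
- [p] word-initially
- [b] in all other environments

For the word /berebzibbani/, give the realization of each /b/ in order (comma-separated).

Occurrence 1 (position 1): word-initially → [p].
Occurrence 2 (position 5): no conditioning environment matches → elsewhere allophone [b].
Occurrence 3 (position 8): no conditioning environment matches → elsewhere allophone [b].
Occurrence 4 (position 9): no conditioning environment matches → elsewhere allophone [b].

[p], [b], [b], [b]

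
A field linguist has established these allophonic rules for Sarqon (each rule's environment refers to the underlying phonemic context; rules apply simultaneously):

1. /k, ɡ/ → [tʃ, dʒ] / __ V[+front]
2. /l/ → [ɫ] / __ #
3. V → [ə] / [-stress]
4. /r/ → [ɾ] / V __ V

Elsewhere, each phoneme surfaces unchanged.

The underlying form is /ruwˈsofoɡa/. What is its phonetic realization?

[rəwˈsofəɡə]

/r/ (word-initial): rule 4 targets it, but not between two vowels → unchanged [r].
/u/ meets the environment for rule 3 (in an unstressed syllable) → [ə].
/o/ (between /s/ and /f/): rule 3 targets it, but not in an unstressed syllable → unchanged [o].
/o/ meets the environment for rule 3 (in an unstressed syllable) → [ə].
/ɡ/ (between /o/ and /a/) fails the environment for rule 1, so it stays [ɡ].
Rule 3 applies to /a/ (word-final: in an unstressed syllable) → [ə].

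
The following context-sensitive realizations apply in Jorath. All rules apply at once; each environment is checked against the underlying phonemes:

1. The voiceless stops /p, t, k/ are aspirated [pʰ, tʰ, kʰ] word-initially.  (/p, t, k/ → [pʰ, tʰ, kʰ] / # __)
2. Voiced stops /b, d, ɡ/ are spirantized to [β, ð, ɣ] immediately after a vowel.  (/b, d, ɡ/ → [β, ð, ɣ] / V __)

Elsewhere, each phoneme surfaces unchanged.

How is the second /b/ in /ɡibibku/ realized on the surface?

Rule 2 applies to /b/ (between /i/ and /k/: immediately after a vowel) → [β].

[β]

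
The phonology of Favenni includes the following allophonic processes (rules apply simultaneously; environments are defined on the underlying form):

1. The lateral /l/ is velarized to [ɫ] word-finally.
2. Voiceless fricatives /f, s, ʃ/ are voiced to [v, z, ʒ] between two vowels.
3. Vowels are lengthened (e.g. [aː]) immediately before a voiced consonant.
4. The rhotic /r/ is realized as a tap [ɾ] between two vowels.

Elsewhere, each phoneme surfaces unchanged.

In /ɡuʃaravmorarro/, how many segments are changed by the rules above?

7

Segments that undergo a rule: /ʃ/ → [ʒ] (rule 2); /a/ → [aː] (rule 3); /r/ → [ɾ] (rule 4); /a/ → [aː] (rule 3); /o/ → [oː] (rule 3); /r/ → [ɾ] (rule 4); /a/ → [aː] (rule 3).
All other segments surface unchanged.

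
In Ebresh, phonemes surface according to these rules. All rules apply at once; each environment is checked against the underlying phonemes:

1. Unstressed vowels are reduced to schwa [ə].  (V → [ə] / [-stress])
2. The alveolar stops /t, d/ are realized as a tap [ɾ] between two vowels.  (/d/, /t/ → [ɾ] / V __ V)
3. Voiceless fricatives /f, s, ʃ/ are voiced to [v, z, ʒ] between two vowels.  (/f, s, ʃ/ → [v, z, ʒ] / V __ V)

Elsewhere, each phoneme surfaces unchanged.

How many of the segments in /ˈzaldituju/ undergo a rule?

4

Segments that undergo a rule: /i/ → [ə] (rule 1); /t/ → [ɾ] (rule 2); /u/ → [ə] (rule 1); /u/ → [ə] (rule 1).
All other segments surface unchanged.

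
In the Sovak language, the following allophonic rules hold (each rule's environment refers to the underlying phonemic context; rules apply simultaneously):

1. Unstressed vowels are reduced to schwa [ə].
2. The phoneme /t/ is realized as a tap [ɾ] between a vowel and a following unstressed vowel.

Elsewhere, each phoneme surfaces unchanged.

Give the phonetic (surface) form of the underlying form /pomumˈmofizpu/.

[pəməmˈmofəzpə]

/p/ — not in any rule's target class → [p].
/o/ (between /p/ and /m/) occurs in an unstressed syllable → [ə] by rule 1.
/m/ stays [m].
/u/ meets the environment for rule 1 (in an unstressed syllable) → [ə].
/m/ (between /u/ and /m/) is unaffected → [m].
/m/ stays [m].
/o/ (between /m/ and /f/): rule 1 targets it, but not in an unstressed syllable → unchanged [o].
/f/ stays [f].
Rule 1 applies to /i/ (between /f/ and /z/: in an unstressed syllable) → [ə].
/z/ — not in any rule's target class → [z].
/p/ stays [p].
Rule 1 applies to /u/ (word-final: in an unstressed syllable) → [ə].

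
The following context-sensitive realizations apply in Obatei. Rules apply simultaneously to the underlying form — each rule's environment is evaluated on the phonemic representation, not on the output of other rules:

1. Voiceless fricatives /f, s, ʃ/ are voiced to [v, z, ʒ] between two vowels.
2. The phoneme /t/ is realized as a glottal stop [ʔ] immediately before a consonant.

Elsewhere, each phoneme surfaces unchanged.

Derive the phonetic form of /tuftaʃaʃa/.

[tuftaʒaʒa]

/t/ — word-initial; rule 2 does not apply here → [t].
/f/ — between /u/ and /t/; rule 1 does not apply here → [f].
/t/ (between /f/ and /a/): rule 2 targets it, but not immediately before a consonant → unchanged [t].
Rule 1 applies to /ʃ/ (between /a/ and /a/: between two vowels) → [ʒ].
/ʃ/ meets the environment for rule 1 (between two vowels) → [ʒ].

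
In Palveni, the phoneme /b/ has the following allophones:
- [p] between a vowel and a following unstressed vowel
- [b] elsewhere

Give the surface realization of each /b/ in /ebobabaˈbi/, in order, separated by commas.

Occurrence 1 (position 2): between a vowel and a following unstressed vowel → [p].
Occurrence 2 (position 4): between a vowel and a following unstressed vowel → [p].
Occurrence 3 (position 6): between a vowel and a following unstressed vowel → [p].
Occurrence 4 (position 8): no conditioning environment matches → elsewhere allophone [b].

[p], [p], [p], [b]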